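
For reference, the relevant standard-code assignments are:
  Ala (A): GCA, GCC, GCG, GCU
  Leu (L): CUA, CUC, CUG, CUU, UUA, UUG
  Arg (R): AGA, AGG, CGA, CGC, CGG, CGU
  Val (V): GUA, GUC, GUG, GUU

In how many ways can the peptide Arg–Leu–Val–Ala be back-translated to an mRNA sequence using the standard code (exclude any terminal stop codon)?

Arg: 6 codons.
Leu: 6 codons.
Val: 4 codons.
Ala: 4 codons.
6 × 6 × 4 × 4 = 576.

576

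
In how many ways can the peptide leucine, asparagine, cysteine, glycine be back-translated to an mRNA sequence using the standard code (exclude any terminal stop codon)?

96

Leu: 6 codons.
Asn: 2 codons.
Cys: 2 codons.
Gly: 4 codons.
6 × 2 × 2 × 4 = 96.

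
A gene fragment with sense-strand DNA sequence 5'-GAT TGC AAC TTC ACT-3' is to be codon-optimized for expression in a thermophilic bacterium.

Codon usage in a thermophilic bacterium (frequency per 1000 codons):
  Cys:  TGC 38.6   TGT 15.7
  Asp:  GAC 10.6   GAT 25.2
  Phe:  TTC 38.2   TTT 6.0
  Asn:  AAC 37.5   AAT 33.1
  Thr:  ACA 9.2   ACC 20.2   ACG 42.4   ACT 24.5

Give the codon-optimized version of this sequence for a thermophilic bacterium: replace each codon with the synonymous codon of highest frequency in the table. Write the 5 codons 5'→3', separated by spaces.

GAT TGC AAC TTC ACG

Codon 1 (Asp): best is GAT at 25.2.
Codon 2 (Cys): best is TGC at 38.6.
Codon 3 (Asn): best is AAC at 37.5.
Codon 4 (Phe): best is TTC at 38.2.
Codon 5 (Thr): best is ACG at 42.4.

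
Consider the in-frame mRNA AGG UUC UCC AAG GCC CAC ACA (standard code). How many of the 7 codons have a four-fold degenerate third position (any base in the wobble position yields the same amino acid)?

3

Codon 1 AGG (Arg): third position 2-fold.
Codon 2 UUC (Phe): third position 2-fold.
Codon 3 UCC (Ser): third position 4-fold.
Codon 4 AAG (Lys): third position 2-fold.
Codon 5 GCC (Ala): third position 4-fold.
Codon 6 CAC (His): third position 2-fold.
Codon 7 ACA (Thr): third position 4-fold.
Four-fold degenerate third positions: 3.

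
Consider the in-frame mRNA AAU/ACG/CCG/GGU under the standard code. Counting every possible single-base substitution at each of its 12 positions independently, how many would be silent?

10

Codon 1 (AAU, Asn): 1 synonymous substitution.
Codon 2 (ACG, Thr): 3 synonymous substitutions.
Codon 3 (CCG, Pro): 3 synonymous substitutions.
Codon 4 (GGU, Gly): 3 synonymous substitutions.
Total: 1 + 3 + 3 + 3 = 10.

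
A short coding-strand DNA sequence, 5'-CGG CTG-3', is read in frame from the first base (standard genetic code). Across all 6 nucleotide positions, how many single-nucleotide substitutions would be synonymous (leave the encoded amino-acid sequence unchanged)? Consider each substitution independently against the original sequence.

8

Codon 1 (CGG, Arg): 4 synonymous substitutions.
Codon 2 (CTG, Leu): 4 synonymous substitutions.
Total: 4 + 4 = 8.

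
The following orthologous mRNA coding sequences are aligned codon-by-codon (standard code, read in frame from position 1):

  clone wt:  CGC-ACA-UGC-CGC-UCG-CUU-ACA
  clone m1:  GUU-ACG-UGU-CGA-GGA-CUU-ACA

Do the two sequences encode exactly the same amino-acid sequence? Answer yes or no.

no

Codon 1: CGC Arg / GUU Val — nonsynonymous.
Codon 2: ACA Thr / ACG Thr — synonymous.
Codon 3: UGC Cys / UGU Cys — synonymous.
Codon 4: CGC Arg / CGA Arg — synonymous.
Codon 5: UCG Ser / GGA Gly — nonsynonymous.
Codon 6: CUU Leu / CUU Leu — identical.
Codon 7: ACA Thr / ACA Thr — identical.
Nonsynonymous differences: 2 → different protein.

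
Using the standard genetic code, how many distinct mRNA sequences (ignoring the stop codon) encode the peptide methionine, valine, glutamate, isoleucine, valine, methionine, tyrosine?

192

Met: 1 codon.
Val: 4 codons.
Glu: 2 codons.
Ile: 3 codons.
Val: 4 codons.
Met: 1 codon.
Tyr: 2 codons.
1 × 4 × 2 × 3 × 4 × 1 × 2 = 192.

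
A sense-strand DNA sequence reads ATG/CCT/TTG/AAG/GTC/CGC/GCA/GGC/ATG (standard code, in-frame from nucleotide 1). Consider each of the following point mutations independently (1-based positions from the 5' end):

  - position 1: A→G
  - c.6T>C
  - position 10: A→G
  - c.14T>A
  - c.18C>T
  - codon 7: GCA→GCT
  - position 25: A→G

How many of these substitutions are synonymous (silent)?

Codon 1: ATG (Met) → GTG (Val) — missense.
Codon 2: CCT (Pro) → CCC (Pro) — synonymous.
Codon 4: AAG (Lys) → GAG (Glu) — missense.
Codon 5: GTC (Val) → GAC (Asp) — missense.
Codon 6: CGC (Arg) → CGT (Arg) — synonymous.
Codon 7: GCA (Ala) → GCT (Ala) — synonymous.
Codon 9: ATG (Met) → GTG (Val) — missense.
Synonymous: 3 of 7.

3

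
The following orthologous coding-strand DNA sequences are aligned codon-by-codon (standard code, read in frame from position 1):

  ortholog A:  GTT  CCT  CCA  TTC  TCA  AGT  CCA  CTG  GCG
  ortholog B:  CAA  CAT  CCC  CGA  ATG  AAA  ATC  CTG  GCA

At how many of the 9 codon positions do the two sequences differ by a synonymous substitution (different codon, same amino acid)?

2

Codon 1: GTT Val / CAA Gln — nonsynonymous.
Codon 2: CCT Pro / CAT His — nonsynonymous.
Codon 3: CCA Pro / CCC Pro — synonymous.
Codon 4: TTC Phe / CGA Arg — nonsynonymous.
Codon 5: TCA Ser / ATG Met — nonsynonymous.
Codon 6: AGT Ser / AAA Lys — nonsynonymous.
Codon 7: CCA Pro / ATC Ile — nonsynonymous.
Codon 8: CTG Leu / CTG Leu — identical.
Codon 9: GCG Ala / GCA Ala — synonymous.
Synonymous differences: 2.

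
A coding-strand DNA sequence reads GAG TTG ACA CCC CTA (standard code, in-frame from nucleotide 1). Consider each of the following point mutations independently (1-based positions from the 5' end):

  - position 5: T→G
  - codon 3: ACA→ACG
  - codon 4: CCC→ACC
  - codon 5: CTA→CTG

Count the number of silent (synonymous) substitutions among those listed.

2

Codon 2: TTG (Leu) → TGG (Trp) — missense.
Codon 3: ACA (Thr) → ACG (Thr) — synonymous.
Codon 4: CCC (Pro) → ACC (Thr) — missense.
Codon 5: CTA (Leu) → CTG (Leu) — synonymous.
Synonymous: 2 of 4.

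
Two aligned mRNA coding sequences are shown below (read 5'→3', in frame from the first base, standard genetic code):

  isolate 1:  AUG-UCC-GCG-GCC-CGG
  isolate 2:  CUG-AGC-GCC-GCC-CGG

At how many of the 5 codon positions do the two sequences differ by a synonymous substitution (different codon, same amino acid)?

2

Codon 1: AUG Met / CUG Leu — nonsynonymous.
Codon 2: UCC Ser / AGC Ser — synonymous.
Codon 3: GCG Ala / GCC Ala — synonymous.
Codon 4: GCC Ala / GCC Ala — identical.
Codon 5: CGG Arg / CGG Arg — identical.
Synonymous differences: 2.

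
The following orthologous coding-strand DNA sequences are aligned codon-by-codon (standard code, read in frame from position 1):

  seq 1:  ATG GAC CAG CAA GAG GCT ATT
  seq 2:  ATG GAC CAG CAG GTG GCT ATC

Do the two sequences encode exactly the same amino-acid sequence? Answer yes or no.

no

Codon 1: ATG Met / ATG Met — identical.
Codon 2: GAC Asp / GAC Asp — identical.
Codon 3: CAG Gln / CAG Gln — identical.
Codon 4: CAA Gln / CAG Gln — synonymous.
Codon 5: GAG Glu / GTG Val — nonsynonymous.
Codon 6: GCT Ala / GCT Ala — identical.
Codon 7: ATT Ile / ATC Ile — synonymous.
Nonsynonymous differences: 1 → different protein.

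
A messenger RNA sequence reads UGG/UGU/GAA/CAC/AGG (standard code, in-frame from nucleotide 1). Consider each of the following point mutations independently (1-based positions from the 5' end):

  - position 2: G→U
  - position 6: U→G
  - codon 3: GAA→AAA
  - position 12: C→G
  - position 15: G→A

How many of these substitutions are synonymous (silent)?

1

Codon 1: UGG (Trp) → UUG (Leu) — missense.
Codon 2: UGU (Cys) → UGG (Trp) — missense.
Codon 3: GAA (Glu) → AAA (Lys) — missense.
Codon 4: CAC (His) → CAG (Gln) — missense.
Codon 5: AGG (Arg) → AGA (Arg) — synonymous.
Synonymous: 1 of 5.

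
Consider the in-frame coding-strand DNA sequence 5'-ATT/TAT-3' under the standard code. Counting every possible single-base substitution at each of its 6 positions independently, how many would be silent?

3

Codon 1 (ATT, Ile): 2 synonymous substitutions.
Codon 2 (TAT, Tyr): 1 synonymous substitution.
Total: 2 + 1 = 3.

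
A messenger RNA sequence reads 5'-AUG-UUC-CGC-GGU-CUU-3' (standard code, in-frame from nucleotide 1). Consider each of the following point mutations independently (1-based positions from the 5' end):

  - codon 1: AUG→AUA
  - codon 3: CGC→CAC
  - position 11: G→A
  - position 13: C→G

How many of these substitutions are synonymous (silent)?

0

Codon 1: AUG (Met) → AUA (Ile) — missense.
Codon 3: CGC (Arg) → CAC (His) — missense.
Codon 4: GGU (Gly) → GAU (Asp) — missense.
Codon 5: CUU (Leu) → GUU (Val) — missense.
Synonymous: 0 of 4.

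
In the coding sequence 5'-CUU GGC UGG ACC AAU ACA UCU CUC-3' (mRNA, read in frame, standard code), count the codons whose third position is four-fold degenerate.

Codon 1 CUU (Leu): third position 4-fold.
Codon 2 GGC (Gly): third position 4-fold.
Codon 3 UGG (Trp): third position 1-fold.
Codon 4 ACC (Thr): third position 4-fold.
Codon 5 AAU (Asn): third position 2-fold.
Codon 6 ACA (Thr): third position 4-fold.
Codon 7 UCU (Ser): third position 4-fold.
Codon 8 CUC (Leu): third position 4-fold.
Four-fold degenerate third positions: 6.

6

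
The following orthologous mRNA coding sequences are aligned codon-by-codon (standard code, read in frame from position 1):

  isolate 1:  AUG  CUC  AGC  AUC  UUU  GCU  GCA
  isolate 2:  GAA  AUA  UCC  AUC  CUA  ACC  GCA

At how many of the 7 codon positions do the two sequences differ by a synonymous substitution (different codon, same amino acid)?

1

Codon 1: AUG Met / GAA Glu — nonsynonymous.
Codon 2: CUC Leu / AUA Ile — nonsynonymous.
Codon 3: AGC Ser / UCC Ser — synonymous.
Codon 4: AUC Ile / AUC Ile — identical.
Codon 5: UUU Phe / CUA Leu — nonsynonymous.
Codon 6: GCU Ala / ACC Thr — nonsynonymous.
Codon 7: GCA Ala / GCA Ala — identical.
Synonymous differences: 1.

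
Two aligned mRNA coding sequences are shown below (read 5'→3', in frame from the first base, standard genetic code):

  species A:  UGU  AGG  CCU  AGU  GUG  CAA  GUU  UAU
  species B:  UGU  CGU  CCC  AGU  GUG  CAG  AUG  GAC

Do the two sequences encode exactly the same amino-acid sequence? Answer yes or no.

no

Codon 1: UGU Cys / UGU Cys — identical.
Codon 2: AGG Arg / CGU Arg — synonymous.
Codon 3: CCU Pro / CCC Pro — synonymous.
Codon 4: AGU Ser / AGU Ser — identical.
Codon 5: GUG Val / GUG Val — identical.
Codon 6: CAA Gln / CAG Gln — synonymous.
Codon 7: GUU Val / AUG Met — nonsynonymous.
Codon 8: UAU Tyr / GAC Asp — nonsynonymous.
Nonsynonymous differences: 2 → different protein.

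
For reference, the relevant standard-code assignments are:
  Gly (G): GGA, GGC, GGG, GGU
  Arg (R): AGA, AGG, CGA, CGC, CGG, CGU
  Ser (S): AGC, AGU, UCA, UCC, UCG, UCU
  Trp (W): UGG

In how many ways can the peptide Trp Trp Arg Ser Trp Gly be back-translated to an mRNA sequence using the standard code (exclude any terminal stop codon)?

Trp: 1 codon.
Trp: 1 codon.
Arg: 6 codons.
Ser: 6 codons.
Trp: 1 codon.
Gly: 4 codons.
1 × 1 × 6 × 6 × 1 × 4 = 144.

144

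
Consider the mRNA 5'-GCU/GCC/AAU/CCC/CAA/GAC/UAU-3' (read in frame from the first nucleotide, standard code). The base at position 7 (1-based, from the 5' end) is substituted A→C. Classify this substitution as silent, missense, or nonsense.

missense

Position 7 falls in codon 3: AAU → Asn.
After the substitution the codon is CAU → His.
Asn ≠ His, so this is a missense mutation.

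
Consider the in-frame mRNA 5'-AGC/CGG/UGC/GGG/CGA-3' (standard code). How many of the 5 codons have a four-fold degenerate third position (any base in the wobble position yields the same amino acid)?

Codon 1 AGC (Ser): third position 2-fold.
Codon 2 CGG (Arg): third position 4-fold.
Codon 3 UGC (Cys): third position 2-fold.
Codon 4 GGG (Gly): third position 4-fold.
Codon 5 CGA (Arg): third position 4-fold.
Four-fold degenerate third positions: 3.

3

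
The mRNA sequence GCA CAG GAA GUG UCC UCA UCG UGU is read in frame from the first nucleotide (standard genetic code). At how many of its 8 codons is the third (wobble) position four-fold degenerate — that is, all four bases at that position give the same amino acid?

Codon 1 GCA (Ala): third position 4-fold.
Codon 2 CAG (Gln): third position 2-fold.
Codon 3 GAA (Glu): third position 2-fold.
Codon 4 GUG (Val): third position 4-fold.
Codon 5 UCC (Ser): third position 4-fold.
Codon 6 UCA (Ser): third position 4-fold.
Codon 7 UCG (Ser): third position 4-fold.
Codon 8 UGU (Cys): third position 2-fold.
Four-fold degenerate third positions: 5.

5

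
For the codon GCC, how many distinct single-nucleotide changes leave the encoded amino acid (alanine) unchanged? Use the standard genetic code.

Position 1: none → 0 synonymous.
Position 2: none → 0 synonymous.
Position 3: GCU, GCA, GCG → 3 synonymous.
Total: 0 + 0 + 3 = 3.

3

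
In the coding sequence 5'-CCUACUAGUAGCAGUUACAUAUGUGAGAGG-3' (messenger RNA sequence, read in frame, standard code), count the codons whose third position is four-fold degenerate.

Codon 1 CCU (Pro): third position 4-fold.
Codon 2 ACU (Thr): third position 4-fold.
Codon 3 AGU (Ser): third position 2-fold.
Codon 4 AGC (Ser): third position 2-fold.
Codon 5 AGU (Ser): third position 2-fold.
Codon 6 UAC (Tyr): third position 2-fold.
Codon 7 AUA (Ile): third position 3-fold.
Codon 8 UGU (Cys): third position 2-fold.
Codon 9 GAG (Glu): third position 2-fold.
Codon 10 AGG (Arg): third position 2-fold.
Four-fold degenerate third positions: 2.

2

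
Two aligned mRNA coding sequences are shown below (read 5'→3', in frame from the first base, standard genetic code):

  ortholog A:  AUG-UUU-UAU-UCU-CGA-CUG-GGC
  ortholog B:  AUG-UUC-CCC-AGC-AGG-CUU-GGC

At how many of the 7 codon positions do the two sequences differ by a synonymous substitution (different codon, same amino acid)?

Codon 1: AUG Met / AUG Met — identical.
Codon 2: UUU Phe / UUC Phe — synonymous.
Codon 3: UAU Tyr / CCC Pro — nonsynonymous.
Codon 4: UCU Ser / AGC Ser — synonymous.
Codon 5: CGA Arg / AGG Arg — synonymous.
Codon 6: CUG Leu / CUU Leu — synonymous.
Codon 7: GGC Gly / GGC Gly — identical.
Synonymous differences: 4.

4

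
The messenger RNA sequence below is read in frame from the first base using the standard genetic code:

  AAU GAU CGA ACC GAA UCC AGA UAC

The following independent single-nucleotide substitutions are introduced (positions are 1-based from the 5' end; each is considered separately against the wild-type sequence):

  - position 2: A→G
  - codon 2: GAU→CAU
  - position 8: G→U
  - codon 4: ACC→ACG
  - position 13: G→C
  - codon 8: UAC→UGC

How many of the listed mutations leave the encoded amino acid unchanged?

Codon 1: AAU (Asn) → AGU (Ser) — missense.
Codon 2: GAU (Asp) → CAU (His) — missense.
Codon 3: CGA (Arg) → CUA (Leu) — missense.
Codon 4: ACC (Thr) → ACG (Thr) — synonymous.
Codon 5: GAA (Glu) → CAA (Gln) — missense.
Codon 8: UAC (Tyr) → UGC (Cys) — missense.
Synonymous: 1 of 6.

1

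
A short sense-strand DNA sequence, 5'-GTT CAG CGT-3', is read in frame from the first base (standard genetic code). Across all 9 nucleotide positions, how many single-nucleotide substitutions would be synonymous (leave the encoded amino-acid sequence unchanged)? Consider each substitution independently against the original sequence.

Codon 1 (GTT, Val): 3 synonymous substitutions.
Codon 2 (CAG, Gln): 1 synonymous substitution.
Codon 3 (CGT, Arg): 3 synonymous substitutions.
Total: 3 + 1 + 3 = 7.

7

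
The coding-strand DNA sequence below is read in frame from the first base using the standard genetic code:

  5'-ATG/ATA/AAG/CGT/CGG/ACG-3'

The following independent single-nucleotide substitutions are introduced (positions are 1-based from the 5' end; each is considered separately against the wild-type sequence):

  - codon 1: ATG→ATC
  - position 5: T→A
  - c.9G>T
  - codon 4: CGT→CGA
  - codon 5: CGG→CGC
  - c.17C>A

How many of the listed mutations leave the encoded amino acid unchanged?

Codon 1: ATG (Met) → ATC (Ile) — missense.
Codon 2: ATA (Ile) → AAA (Lys) — missense.
Codon 3: AAG (Lys) → AAT (Asn) — missense.
Codon 4: CGT (Arg) → CGA (Arg) — synonymous.
Codon 5: CGG (Arg) → CGC (Arg) — synonymous.
Codon 6: ACG (Thr) → AAG (Lys) — missense.
Synonymous: 2 of 6.

2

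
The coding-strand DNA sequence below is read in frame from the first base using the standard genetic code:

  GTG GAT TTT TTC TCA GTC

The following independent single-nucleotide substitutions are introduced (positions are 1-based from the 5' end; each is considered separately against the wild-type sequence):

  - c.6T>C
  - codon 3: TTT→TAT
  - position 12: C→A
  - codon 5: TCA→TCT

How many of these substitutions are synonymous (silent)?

Codon 2: GAT (Asp) → GAC (Asp) — synonymous.
Codon 3: TTT (Phe) → TAT (Tyr) — missense.
Codon 4: TTC (Phe) → TTA (Leu) — missense.
Codon 5: TCA (Ser) → TCT (Ser) — synonymous.
Synonymous: 2 of 4.

2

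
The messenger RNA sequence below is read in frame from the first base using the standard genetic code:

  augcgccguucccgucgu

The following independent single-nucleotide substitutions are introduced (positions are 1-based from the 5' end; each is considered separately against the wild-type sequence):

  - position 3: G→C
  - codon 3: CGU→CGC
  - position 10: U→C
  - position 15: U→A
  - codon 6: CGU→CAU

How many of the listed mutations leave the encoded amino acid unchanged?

2

Codon 1: AUG (Met) → AUC (Ile) — missense.
Codon 3: CGU (Arg) → CGC (Arg) — synonymous.
Codon 4: UCC (Ser) → CCC (Pro) — missense.
Codon 5: CGU (Arg) → CGA (Arg) — synonymous.
Codon 6: CGU (Arg) → CAU (His) — missense.
Synonymous: 2 of 5.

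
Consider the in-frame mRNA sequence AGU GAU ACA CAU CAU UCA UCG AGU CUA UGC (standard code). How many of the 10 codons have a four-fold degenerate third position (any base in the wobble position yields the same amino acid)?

4

Codon 1 AGU (Ser): third position 2-fold.
Codon 2 GAU (Asp): third position 2-fold.
Codon 3 ACA (Thr): third position 4-fold.
Codon 4 CAU (His): third position 2-fold.
Codon 5 CAU (His): third position 2-fold.
Codon 6 UCA (Ser): third position 4-fold.
Codon 7 UCG (Ser): third position 4-fold.
Codon 8 AGU (Ser): third position 2-fold.
Codon 9 CUA (Leu): third position 4-fold.
Codon 10 UGC (Cys): third position 2-fold.
Four-fold degenerate third positions: 4.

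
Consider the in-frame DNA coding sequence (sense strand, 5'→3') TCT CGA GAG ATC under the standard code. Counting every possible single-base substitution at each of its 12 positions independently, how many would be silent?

10

Codon 1 (TCT, Ser): 3 synonymous substitutions.
Codon 2 (CGA, Arg): 4 synonymous substitutions.
Codon 3 (GAG, Glu): 1 synonymous substitution.
Codon 4 (ATC, Ile): 2 synonymous substitutions.
Total: 3 + 4 + 1 + 2 = 10.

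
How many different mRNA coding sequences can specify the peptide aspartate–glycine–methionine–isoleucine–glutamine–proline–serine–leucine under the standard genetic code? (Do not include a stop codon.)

6912

Asp: 2 codons.
Gly: 4 codons.
Met: 1 codon.
Ile: 3 codons.
Gln: 2 codons.
Pro: 4 codons.
Ser: 6 codons.
Leu: 6 codons.
2 × 4 × 1 × 3 × 2 × 4 × 6 × 6 = 6912.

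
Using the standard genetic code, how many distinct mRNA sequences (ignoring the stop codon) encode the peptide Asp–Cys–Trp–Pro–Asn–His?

64

Asp: 2 codons.
Cys: 2 codons.
Trp: 1 codon.
Pro: 4 codons.
Asn: 2 codons.
His: 2 codons.
2 × 2 × 1 × 4 × 2 × 2 = 64.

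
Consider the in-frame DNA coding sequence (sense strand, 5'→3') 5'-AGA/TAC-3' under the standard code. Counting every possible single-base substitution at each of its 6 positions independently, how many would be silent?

3

Codon 1 (AGA, Arg): 2 synonymous substitutions.
Codon 2 (TAC, Tyr): 1 synonymous substitution.
Total: 2 + 1 = 3.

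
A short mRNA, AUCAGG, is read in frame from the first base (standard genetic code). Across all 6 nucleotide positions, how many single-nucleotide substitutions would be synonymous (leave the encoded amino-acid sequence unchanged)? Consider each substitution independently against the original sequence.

Codon 1 (AUC, Ile): 2 synonymous substitutions.
Codon 2 (AGG, Arg): 2 synonymous substitutions.
Total: 2 + 2 = 4.

4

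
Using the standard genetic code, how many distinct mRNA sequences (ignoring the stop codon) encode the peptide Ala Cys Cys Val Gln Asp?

Ala: 4 codons.
Cys: 2 codons.
Cys: 2 codons.
Val: 4 codons.
Gln: 2 codons.
Asp: 2 codons.
4 × 2 × 2 × 4 × 2 × 2 = 256.

256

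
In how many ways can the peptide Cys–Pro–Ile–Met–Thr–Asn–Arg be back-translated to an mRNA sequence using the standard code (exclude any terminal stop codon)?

Cys: 2 codons.
Pro: 4 codons.
Ile: 3 codons.
Met: 1 codon.
Thr: 4 codons.
Asn: 2 codons.
Arg: 6 codons.
2 × 4 × 3 × 1 × 4 × 2 × 6 = 1152.

1152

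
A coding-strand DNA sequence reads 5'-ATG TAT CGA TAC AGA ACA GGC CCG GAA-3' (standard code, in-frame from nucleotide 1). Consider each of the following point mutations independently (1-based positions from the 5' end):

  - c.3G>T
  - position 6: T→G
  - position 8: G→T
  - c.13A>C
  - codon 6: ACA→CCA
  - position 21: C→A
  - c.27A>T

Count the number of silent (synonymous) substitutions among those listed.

Codon 1: ATG (Met) → ATT (Ile) — missense.
Codon 2: TAT (Tyr) → TAG (Stop) — nonsense.
Codon 3: CGA (Arg) → CTA (Leu) — missense.
Codon 5: AGA (Arg) → CGA (Arg) — synonymous.
Codon 6: ACA (Thr) → CCA (Pro) — missense.
Codon 7: GGC (Gly) → GGA (Gly) — synonymous.
Codon 9: GAA (Glu) → GAT (Asp) — missense.
Synonymous: 2 of 7.

2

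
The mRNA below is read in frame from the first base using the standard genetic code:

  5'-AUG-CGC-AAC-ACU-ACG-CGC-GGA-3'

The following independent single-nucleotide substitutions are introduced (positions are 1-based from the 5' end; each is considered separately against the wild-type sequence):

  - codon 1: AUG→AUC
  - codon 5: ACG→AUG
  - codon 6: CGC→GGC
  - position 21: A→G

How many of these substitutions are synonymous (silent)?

Codon 1: AUG (Met) → AUC (Ile) — missense.
Codon 5: ACG (Thr) → AUG (Met) — missense.
Codon 6: CGC (Arg) → GGC (Gly) — missense.
Codon 7: GGA (Gly) → GGG (Gly) — synonymous.
Synonymous: 1 of 4.

1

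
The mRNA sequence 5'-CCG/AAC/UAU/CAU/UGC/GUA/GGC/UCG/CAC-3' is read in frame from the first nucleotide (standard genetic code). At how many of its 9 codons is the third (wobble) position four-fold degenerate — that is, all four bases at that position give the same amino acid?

4

Codon 1 CCG (Pro): third position 4-fold.
Codon 2 AAC (Asn): third position 2-fold.
Codon 3 UAU (Tyr): third position 2-fold.
Codon 4 CAU (His): third position 2-fold.
Codon 5 UGC (Cys): third position 2-fold.
Codon 6 GUA (Val): third position 4-fold.
Codon 7 GGC (Gly): third position 4-fold.
Codon 8 UCG (Ser): third position 4-fold.
Codon 9 CAC (His): third position 2-fold.
Four-fold degenerate third positions: 4.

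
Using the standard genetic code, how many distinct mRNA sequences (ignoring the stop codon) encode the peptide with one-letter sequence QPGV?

Gln: 2 codons.
Pro: 4 codons.
Gly: 4 codons.
Val: 4 codons.
2 × 4 × 4 × 4 = 128.

128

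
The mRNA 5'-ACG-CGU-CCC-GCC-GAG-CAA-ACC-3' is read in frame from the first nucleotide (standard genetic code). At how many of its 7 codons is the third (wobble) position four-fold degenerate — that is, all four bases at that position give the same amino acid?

Codon 1 ACG (Thr): third position 4-fold.
Codon 2 CGU (Arg): third position 4-fold.
Codon 3 CCC (Pro): third position 4-fold.
Codon 4 GCC (Ala): third position 4-fold.
Codon 5 GAG (Glu): third position 2-fold.
Codon 6 CAA (Gln): third position 2-fold.
Codon 7 ACC (Thr): third position 4-fold.
Four-fold degenerate third positions: 5.

5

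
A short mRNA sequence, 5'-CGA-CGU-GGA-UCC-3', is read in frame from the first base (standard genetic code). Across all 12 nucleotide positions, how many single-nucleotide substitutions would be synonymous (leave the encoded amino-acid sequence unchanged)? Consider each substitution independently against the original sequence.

13

Codon 1 (CGA, Arg): 4 synonymous substitutions.
Codon 2 (CGU, Arg): 3 synonymous substitutions.
Codon 3 (GGA, Gly): 3 synonymous substitutions.
Codon 4 (UCC, Ser): 3 synonymous substitutions.
Total: 4 + 3 + 3 + 3 = 13.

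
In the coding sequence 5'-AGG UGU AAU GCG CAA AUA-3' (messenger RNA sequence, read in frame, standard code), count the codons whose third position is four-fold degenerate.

1

Codon 1 AGG (Arg): third position 2-fold.
Codon 2 UGU (Cys): third position 2-fold.
Codon 3 AAU (Asn): third position 2-fold.
Codon 4 GCG (Ala): third position 4-fold.
Codon 5 CAA (Gln): third position 2-fold.
Codon 6 AUA (Ile): third position 3-fold.
Four-fold degenerate third positions: 1.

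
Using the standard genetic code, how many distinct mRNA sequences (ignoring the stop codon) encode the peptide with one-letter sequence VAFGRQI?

Val: 4 codons.
Ala: 4 codons.
Phe: 2 codons.
Gly: 4 codons.
Arg: 6 codons.
Gln: 2 codons.
Ile: 3 codons.
4 × 4 × 2 × 4 × 6 × 2 × 3 = 4608.

4608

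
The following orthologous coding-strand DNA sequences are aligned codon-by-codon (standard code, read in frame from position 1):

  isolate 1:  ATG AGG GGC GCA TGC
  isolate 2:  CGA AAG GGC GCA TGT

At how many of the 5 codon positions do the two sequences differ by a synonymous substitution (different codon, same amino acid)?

Codon 1: ATG Met / CGA Arg — nonsynonymous.
Codon 2: AGG Arg / AAG Lys — nonsynonymous.
Codon 3: GGC Gly / GGC Gly — identical.
Codon 4: GCA Ala / GCA Ala — identical.
Codon 5: TGC Cys / TGT Cys — synonymous.
Synonymous differences: 1.

1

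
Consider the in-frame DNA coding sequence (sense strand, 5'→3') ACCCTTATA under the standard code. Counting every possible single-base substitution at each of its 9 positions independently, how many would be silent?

Codon 1 (ACC, Thr): 3 synonymous substitutions.
Codon 2 (CTT, Leu): 3 synonymous substitutions.
Codon 3 (ATA, Ile): 2 synonymous substitutions.
Total: 3 + 3 + 2 = 8.

8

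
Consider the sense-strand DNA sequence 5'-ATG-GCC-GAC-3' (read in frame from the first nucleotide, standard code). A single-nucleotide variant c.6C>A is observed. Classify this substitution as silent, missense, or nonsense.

Position 6 falls in codon 2: GCC → Ala.
After the substitution the codon is GCA → Ala.
Both encode Ala, so the change is synonymous.

silent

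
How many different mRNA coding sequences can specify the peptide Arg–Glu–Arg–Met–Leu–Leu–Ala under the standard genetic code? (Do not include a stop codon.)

Arg: 6 codons.
Glu: 2 codons.
Arg: 6 codons.
Met: 1 codon.
Leu: 6 codons.
Leu: 6 codons.
Ala: 4 codons.
6 × 2 × 6 × 1 × 6 × 6 × 4 = 10368.

10368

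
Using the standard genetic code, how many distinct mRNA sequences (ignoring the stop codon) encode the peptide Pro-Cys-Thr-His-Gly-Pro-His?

2048

Pro: 4 codons.
Cys: 2 codons.
Thr: 4 codons.
His: 2 codons.
Gly: 4 codons.
Pro: 4 codons.
His: 2 codons.
4 × 2 × 4 × 2 × 4 × 4 × 2 = 2048.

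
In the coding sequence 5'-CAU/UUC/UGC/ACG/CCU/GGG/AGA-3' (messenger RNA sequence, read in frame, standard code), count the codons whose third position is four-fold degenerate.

3

Codon 1 CAU (His): third position 2-fold.
Codon 2 UUC (Phe): third position 2-fold.
Codon 3 UGC (Cys): third position 2-fold.
Codon 4 ACG (Thr): third position 4-fold.
Codon 5 CCU (Pro): third position 4-fold.
Codon 6 GGG (Gly): third position 4-fold.
Codon 7 AGA (Arg): third position 2-fold.
Four-fold degenerate third positions: 3.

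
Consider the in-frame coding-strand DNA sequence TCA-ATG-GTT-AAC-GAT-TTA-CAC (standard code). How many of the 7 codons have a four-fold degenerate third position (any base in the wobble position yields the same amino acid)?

2

Codon 1 TCA (Ser): third position 4-fold.
Codon 2 ATG (Met): third position 1-fold.
Codon 3 GTT (Val): third position 4-fold.
Codon 4 AAC (Asn): third position 2-fold.
Codon 5 GAT (Asp): third position 2-fold.
Codon 6 TTA (Leu): third position 2-fold.
Codon 7 CAC (His): third position 2-fold.
Four-fold degenerate third positions: 2.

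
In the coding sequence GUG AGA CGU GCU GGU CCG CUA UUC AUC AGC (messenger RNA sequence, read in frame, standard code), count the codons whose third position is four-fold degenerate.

Codon 1 GUG (Val): third position 4-fold.
Codon 2 AGA (Arg): third position 2-fold.
Codon 3 CGU (Arg): third position 4-fold.
Codon 4 GCU (Ala): third position 4-fold.
Codon 5 GGU (Gly): third position 4-fold.
Codon 6 CCG (Pro): third position 4-fold.
Codon 7 CUA (Leu): third position 4-fold.
Codon 8 UUC (Phe): third position 2-fold.
Codon 9 AUC (Ile): third position 3-fold.
Codon 10 AGC (Ser): third position 2-fold.
Four-fold degenerate third positions: 6.

6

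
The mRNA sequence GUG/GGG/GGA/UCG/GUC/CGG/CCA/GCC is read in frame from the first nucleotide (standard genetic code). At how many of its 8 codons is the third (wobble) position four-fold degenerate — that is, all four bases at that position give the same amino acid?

8

Codon 1 GUG (Val): third position 4-fold.
Codon 2 GGG (Gly): third position 4-fold.
Codon 3 GGA (Gly): third position 4-fold.
Codon 4 UCG (Ser): third position 4-fold.
Codon 5 GUC (Val): third position 4-fold.
Codon 6 CGG (Arg): third position 4-fold.
Codon 7 CCA (Pro): third position 4-fold.
Codon 8 GCC (Ala): third position 4-fold.
Four-fold degenerate third positions: 8.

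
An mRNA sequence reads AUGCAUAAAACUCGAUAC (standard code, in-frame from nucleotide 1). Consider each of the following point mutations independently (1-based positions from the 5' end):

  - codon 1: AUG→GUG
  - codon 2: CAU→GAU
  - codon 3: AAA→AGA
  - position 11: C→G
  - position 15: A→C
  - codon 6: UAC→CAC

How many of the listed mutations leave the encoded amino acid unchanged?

Codon 1: AUG (Met) → GUG (Val) — missense.
Codon 2: CAU (His) → GAU (Asp) — missense.
Codon 3: AAA (Lys) → AGA (Arg) — missense.
Codon 4: ACU (Thr) → AGU (Ser) — missense.
Codon 5: CGA (Arg) → CGC (Arg) — synonymous.
Codon 6: UAC (Tyr) → CAC (His) — missense.
Synonymous: 1 of 6.

1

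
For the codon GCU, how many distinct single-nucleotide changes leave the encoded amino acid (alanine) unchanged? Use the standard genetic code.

3

Position 1: none → 0 synonymous.
Position 2: none → 0 synonymous.
Position 3: GCC, GCA, GCG → 3 synonymous.
Total: 0 + 0 + 3 = 3.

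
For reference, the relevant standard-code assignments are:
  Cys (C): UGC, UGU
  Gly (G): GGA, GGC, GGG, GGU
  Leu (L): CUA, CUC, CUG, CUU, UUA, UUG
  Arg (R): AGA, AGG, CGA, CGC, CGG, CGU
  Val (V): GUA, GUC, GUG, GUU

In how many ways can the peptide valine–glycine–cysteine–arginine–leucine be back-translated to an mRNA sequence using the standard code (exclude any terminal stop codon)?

1152

Val: 4 codons.
Gly: 4 codons.
Cys: 2 codons.
Arg: 6 codons.
Leu: 6 codons.
4 × 4 × 2 × 6 × 6 = 1152.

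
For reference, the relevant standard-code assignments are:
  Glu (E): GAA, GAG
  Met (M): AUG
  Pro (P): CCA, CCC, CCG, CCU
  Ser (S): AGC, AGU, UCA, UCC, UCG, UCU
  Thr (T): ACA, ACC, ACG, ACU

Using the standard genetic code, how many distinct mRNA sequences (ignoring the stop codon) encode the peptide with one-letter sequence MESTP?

192

Met: 1 codon.
Glu: 2 codons.
Ser: 6 codons.
Thr: 4 codons.
Pro: 4 codons.
1 × 2 × 6 × 4 × 4 = 192.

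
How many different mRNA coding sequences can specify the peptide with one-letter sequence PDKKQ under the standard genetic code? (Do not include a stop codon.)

Pro: 4 codons.
Asp: 2 codons.
Lys: 2 codons.
Lys: 2 codons.
Gln: 2 codons.
4 × 2 × 2 × 2 × 2 = 64.

64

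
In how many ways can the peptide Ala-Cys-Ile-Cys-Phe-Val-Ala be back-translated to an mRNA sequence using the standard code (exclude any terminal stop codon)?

1536

Ala: 4 codons.
Cys: 2 codons.
Ile: 3 codons.
Cys: 2 codons.
Phe: 2 codons.
Val: 4 codons.
Ala: 4 codons.
4 × 2 × 3 × 2 × 2 × 4 × 4 = 1536.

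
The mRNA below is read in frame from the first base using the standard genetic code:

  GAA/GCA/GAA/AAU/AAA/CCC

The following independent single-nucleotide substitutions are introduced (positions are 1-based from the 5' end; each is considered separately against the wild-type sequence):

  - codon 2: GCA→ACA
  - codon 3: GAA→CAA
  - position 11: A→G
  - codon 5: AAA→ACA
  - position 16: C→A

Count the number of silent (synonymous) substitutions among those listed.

0

Codon 2: GCA (Ala) → ACA (Thr) — missense.
Codon 3: GAA (Glu) → CAA (Gln) — missense.
Codon 4: AAU (Asn) → AGU (Ser) — missense.
Codon 5: AAA (Lys) → ACA (Thr) — missense.
Codon 6: CCC (Pro) → ACC (Thr) — missense.
Synonymous: 0 of 5.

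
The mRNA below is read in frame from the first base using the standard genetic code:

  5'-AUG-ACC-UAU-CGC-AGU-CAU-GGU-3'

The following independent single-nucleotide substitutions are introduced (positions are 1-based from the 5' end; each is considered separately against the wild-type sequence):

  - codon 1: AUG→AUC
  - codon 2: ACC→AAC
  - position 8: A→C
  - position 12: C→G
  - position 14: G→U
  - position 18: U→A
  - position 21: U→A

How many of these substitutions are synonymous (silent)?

Codon 1: AUG (Met) → AUC (Ile) — missense.
Codon 2: ACC (Thr) → AAC (Asn) — missense.
Codon 3: UAU (Tyr) → UCU (Ser) — missense.
Codon 4: CGC (Arg) → CGG (Arg) — synonymous.
Codon 5: AGU (Ser) → AUU (Ile) — missense.
Codon 6: CAU (His) → CAA (Gln) — missense.
Codon 7: GGU (Gly) → GGA (Gly) — synonymous.
Synonymous: 2 of 7.

2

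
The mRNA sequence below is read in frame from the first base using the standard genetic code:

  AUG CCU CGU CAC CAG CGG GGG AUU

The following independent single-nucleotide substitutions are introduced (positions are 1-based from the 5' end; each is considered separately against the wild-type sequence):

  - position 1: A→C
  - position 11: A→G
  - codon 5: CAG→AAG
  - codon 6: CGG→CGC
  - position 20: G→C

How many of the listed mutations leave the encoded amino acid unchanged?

Codon 1: AUG (Met) → CUG (Leu) — missense.
Codon 4: CAC (His) → CGC (Arg) — missense.
Codon 5: CAG (Gln) → AAG (Lys) — missense.
Codon 6: CGG (Arg) → CGC (Arg) — synonymous.
Codon 7: GGG (Gly) → GCG (Ala) — missense.
Synonymous: 1 of 5.

1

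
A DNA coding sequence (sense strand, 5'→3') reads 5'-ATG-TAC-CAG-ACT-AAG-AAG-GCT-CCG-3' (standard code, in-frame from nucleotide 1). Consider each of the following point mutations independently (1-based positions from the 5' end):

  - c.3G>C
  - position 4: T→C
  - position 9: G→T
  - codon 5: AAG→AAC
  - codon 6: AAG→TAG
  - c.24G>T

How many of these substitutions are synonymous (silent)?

1

Codon 1: ATG (Met) → ATC (Ile) — missense.
Codon 2: TAC (Tyr) → CAC (His) — missense.
Codon 3: CAG (Gln) → CAT (His) — missense.
Codon 5: AAG (Lys) → AAC (Asn) — missense.
Codon 6: AAG (Lys) → TAG (Stop) — nonsense.
Codon 8: CCG (Pro) → CCT (Pro) — synonymous.
Synonymous: 1 of 6.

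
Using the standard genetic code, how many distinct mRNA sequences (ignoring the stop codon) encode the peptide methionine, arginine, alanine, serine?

Met: 1 codon.
Arg: 6 codons.
Ala: 4 codons.
Ser: 6 codons.
1 × 6 × 4 × 6 = 144.

144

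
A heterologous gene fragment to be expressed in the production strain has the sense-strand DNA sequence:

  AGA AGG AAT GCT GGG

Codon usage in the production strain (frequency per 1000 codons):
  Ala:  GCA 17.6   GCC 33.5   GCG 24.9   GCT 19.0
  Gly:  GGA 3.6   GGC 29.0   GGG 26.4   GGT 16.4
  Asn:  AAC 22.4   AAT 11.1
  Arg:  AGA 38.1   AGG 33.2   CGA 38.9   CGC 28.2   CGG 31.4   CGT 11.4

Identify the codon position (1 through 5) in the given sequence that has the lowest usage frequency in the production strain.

Codon 1 AGA (Arg): 38.1 per 1000.
Codon 2 AGG (Arg): 33.2 per 1000.
Codon 3 AAT (Asn): 11.1 per 1000.
Codon 4 GCT (Ala): 19.0 per 1000.
Codon 5 GGG (Gly): 26.4 per 1000.
Lowest frequency is 11.1 at codon 3.

3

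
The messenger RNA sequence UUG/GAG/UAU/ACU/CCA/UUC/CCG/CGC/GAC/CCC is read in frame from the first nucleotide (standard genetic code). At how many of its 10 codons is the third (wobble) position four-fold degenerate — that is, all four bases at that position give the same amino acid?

5

Codon 1 UUG (Leu): third position 2-fold.
Codon 2 GAG (Glu): third position 2-fold.
Codon 3 UAU (Tyr): third position 2-fold.
Codon 4 ACU (Thr): third position 4-fold.
Codon 5 CCA (Pro): third position 4-fold.
Codon 6 UUC (Phe): third position 2-fold.
Codon 7 CCG (Pro): third position 4-fold.
Codon 8 CGC (Arg): third position 4-fold.
Codon 9 GAC (Asp): third position 2-fold.
Codon 10 CCC (Pro): third position 4-fold.
Four-fold degenerate third positions: 5.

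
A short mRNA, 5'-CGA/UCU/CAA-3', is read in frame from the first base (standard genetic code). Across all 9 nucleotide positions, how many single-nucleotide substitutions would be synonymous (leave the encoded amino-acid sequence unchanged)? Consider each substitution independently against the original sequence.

Codon 1 (CGA, Arg): 4 synonymous substitutions.
Codon 2 (UCU, Ser): 3 synonymous substitutions.
Codon 3 (CAA, Gln): 1 synonymous substitution.
Total: 4 + 3 + 1 = 8.

8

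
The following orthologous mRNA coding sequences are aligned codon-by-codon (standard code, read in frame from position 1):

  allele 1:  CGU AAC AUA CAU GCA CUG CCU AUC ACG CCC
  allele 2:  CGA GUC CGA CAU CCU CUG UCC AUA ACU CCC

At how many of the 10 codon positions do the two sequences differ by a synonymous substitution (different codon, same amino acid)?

3

Codon 1: CGU Arg / CGA Arg — synonymous.
Codon 2: AAC Asn / GUC Val — nonsynonymous.
Codon 3: AUA Ile / CGA Arg — nonsynonymous.
Codon 4: CAU His / CAU His — identical.
Codon 5: GCA Ala / CCU Pro — nonsynonymous.
Codon 6: CUG Leu / CUG Leu — identical.
Codon 7: CCU Pro / UCC Ser — nonsynonymous.
Codon 8: AUC Ile / AUA Ile — synonymous.
Codon 9: ACG Thr / ACU Thr — synonymous.
Codon 10: CCC Pro / CCC Pro — identical.
Synonymous differences: 3.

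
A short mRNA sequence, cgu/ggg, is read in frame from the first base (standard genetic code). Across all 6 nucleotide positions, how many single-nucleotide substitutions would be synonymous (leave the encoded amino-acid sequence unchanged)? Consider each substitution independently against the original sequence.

Codon 1 (CGU, Arg): 3 synonymous substitutions.
Codon 2 (GGG, Gly): 3 synonymous substitutions.
Total: 3 + 3 = 6.

6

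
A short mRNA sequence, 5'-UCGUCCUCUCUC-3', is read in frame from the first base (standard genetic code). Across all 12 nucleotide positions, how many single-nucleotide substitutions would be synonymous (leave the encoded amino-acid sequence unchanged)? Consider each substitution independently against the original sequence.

12

Codon 1 (UCG, Ser): 3 synonymous substitutions.
Codon 2 (UCC, Ser): 3 synonymous substitutions.
Codon 3 (UCU, Ser): 3 synonymous substitutions.
Codon 4 (CUC, Leu): 3 synonymous substitutions.
Total: 3 + 3 + 3 + 3 = 12.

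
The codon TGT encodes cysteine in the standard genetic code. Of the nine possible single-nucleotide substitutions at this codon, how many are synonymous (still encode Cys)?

Position 1: none → 0 synonymous.
Position 2: none → 0 synonymous.
Position 3: TGC → 1 synonymous.
Total: 0 + 0 + 1 = 1.

1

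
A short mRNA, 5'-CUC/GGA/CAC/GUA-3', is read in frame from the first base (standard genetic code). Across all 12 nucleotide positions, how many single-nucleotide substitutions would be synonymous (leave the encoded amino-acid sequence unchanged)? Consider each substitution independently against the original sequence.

10

Codon 1 (CUC, Leu): 3 synonymous substitutions.
Codon 2 (GGA, Gly): 3 synonymous substitutions.
Codon 3 (CAC, His): 1 synonymous substitution.
Codon 4 (GUA, Val): 3 synonymous substitutions.
Total: 3 + 3 + 1 + 3 = 10.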